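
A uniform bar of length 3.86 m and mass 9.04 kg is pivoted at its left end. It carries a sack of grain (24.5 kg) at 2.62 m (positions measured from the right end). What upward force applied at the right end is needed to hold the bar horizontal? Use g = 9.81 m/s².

F ≈ 122 N

About the left end:
Beam weight: 9.04 × 9.81 = 88.68 N down at 1.93 m → arm 1.93 m, τ = 88.68 × 1.93 = 171.2 N·m clockwise.
Sack of grain: 24.5 × 9.81 = 240.3 N down at 2.62 m → arm 1.24 m, τ = 240.3 × 1.24 = 298 N·m clockwise.
Net moment of the loads = 469.2 N·m clockwise.
The upward force F acts at the right end, arm 3.86 m, giving F × 3.86 counterclockwise.
For rotational equilibrium, F × 3.86 = 469.2, so F = 469.2 / 3.86 = 122 N.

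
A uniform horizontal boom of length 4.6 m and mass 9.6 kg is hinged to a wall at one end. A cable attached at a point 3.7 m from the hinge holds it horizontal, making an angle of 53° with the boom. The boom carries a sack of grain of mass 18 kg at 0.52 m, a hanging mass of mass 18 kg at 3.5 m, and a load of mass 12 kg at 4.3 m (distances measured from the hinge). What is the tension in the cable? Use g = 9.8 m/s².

Sum moments about the hinge (the unknown hinge reaction has zero arm there).
Beam weight: 9.6 × 9.8 = 94.08 N down at 2.3 m → arm 2.3 m, τ = 94.08 × 2.3 = 216.4 N·m clockwise.
Sack of grain: 18 × 9.8 = 176.4 N down at 0.52 m → arm 0.52 m, τ = 176.4 × 0.52 = 91.73 N·m clockwise.
Hanging mass: 18 × 9.8 = 176.4 N down at 3.5 m → arm 3.5 m, τ = 176.4 × 3.5 = 617.4 N·m clockwise.
Load: 12 × 9.8 = 117.6 N down at 4.3 m → arm 4.3 m, τ = 117.6 × 4.3 = 505.7 N·m clockwise.
Total clockwise load moment = 1431 N·m.
The cable tension T acts at 3.7 m; only its component perpendicular to the boom, T sinθ, produces torque. sin 53° = 0.7986.
Balancing moments: T × 3.7 × 0.7986 = 1431, giving T = 1431 / 2.955 = 484 N.

T ≈ 484 N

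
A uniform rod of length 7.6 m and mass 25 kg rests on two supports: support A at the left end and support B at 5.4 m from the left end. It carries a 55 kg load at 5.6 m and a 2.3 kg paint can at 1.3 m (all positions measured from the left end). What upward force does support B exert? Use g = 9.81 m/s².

Taking torques about support A:
Beam weight: 25 × 9.81 = 245.2 N down at 3.8 m → arm 3.8 m, τ = 245.2 × 3.8 = 931.8 N·m clockwise.
Load: 55 × 9.81 = 539.6 N down at 5.6 m → arm 5.6 m, τ = 539.6 × 5.6 = 3022 N·m clockwise.
Paint can: 2.3 × 9.81 = 22.56 N down at 1.3 m → arm 1.3 m, τ = 22.56 × 1.3 = 29.33 N·m clockwise.
Net load moment about support A = 3983 N·m clockwise.
Reaction R at support B is upward at 5.4 m, arm 5.4 m → moment R × 5.4 counterclockwise.
Balancing moments: R × 5.4 = 3983, giving R = 738 N.

R_B ≈ 738 N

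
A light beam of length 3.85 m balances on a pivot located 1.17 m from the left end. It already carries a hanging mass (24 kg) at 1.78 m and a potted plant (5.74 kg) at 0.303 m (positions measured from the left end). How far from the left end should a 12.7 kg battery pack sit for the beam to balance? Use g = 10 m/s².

x ≈ 0.409 m from the left end

Sum moments about the pivot (at 1.17 m from the left end) (the support reaction has zero arm there).
Hanging mass: 24 × 10 = 240 N down at 1.78 m → arm 0.61 m, τ = 240 × 0.61 = 146.4 N·m clockwise.
Potted plant: 5.74 × 10 = 57.4 N down at 0.303 m → arm 0.867 m, τ = 57.4 × 0.867 = 49.77 N·m counterclockwise.
Net moment of existing loads = 96.63 N·m clockwise.
The battery pack weighs 12.7 × 10 = 127 N and must supply an equal counterclockwise moment, so its lever arm about the pivot is 96.63 / 127 = 0.761 m.
That puts it at 1.17 − 0.761 = 0.409 m from the left end.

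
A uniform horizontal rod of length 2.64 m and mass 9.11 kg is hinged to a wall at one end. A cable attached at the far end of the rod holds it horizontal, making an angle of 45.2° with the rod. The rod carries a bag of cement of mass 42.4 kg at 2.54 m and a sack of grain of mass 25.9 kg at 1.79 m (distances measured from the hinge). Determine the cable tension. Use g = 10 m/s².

Take moments about the hinge.
Beam weight: 9.11 × 10 = 91.1 N down at 1.32 m → arm 1.32 m, τ = 91.1 × 1.32 = 120.3 N·m clockwise.
Bag of cement: 42.4 × 10 = 424 N down at 2.54 m → arm 2.54 m, τ = 424 × 2.54 = 1077 N·m clockwise.
Sack of grain: 25.9 × 10 = 259 N down at 1.79 m → arm 1.79 m, τ = 259 × 1.79 = 463.6 N·m clockwise.
Total clockwise load moment = 1661 N·m.
The cable tension T acts at 2.64 m; only its component perpendicular to the rod, T sinθ, produces torque. sin 45.2° = 0.7096.
For rotational equilibrium, T × 2.64 × 0.7096 = 1661, so T = 1661 / 1.873 = 887 N.

T ≈ 887 N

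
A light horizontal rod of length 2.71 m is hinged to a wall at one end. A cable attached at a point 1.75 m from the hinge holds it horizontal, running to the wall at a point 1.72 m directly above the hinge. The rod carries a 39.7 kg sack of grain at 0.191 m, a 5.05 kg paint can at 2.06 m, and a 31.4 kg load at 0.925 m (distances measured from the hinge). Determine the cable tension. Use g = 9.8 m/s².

Choose the hinge as the axis so the unknown hinge reaction has zero arm there.
Sack of grain: 39.7 × 9.8 = 389.1 N down at 0.191 m → arm 0.191 m, τ = 389.1 × 0.191 = 74.32 N·m clockwise.
Paint can: 5.05 × 9.8 = 49.49 N down at 2.06 m → arm 2.06 m, τ = 49.49 × 2.06 = 101.9 N·m clockwise.
Load: 31.4 × 9.8 = 307.7 N down at 0.925 m → arm 0.925 m, τ = 307.7 × 0.925 = 284.6 N·m clockwise.
Total clockwise load moment = 460.8 N·m.
The cable tension T acts at 1.75 m; only its component perpendicular to the rod, T sinθ, produces torque. sinθ = h/√(h²+d²) = 1.72/√(1.72²+1.75²) = 0.701.
Setting net torque to zero: T × 1.75 × 0.701 = 460.8 → T = 460.8 / 1.227 = 376 N.

T ≈ 376 N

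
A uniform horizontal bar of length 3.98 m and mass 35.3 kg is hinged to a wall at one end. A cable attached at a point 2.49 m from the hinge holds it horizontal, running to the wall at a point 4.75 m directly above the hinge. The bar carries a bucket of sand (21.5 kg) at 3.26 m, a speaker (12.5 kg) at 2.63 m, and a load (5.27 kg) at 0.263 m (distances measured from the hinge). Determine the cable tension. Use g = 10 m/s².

Taking torques about the hinge:
Beam weight: 35.3 × 10 = 353 N down at 1.99 m → arm 1.99 m, τ = 353 × 1.99 = 702.5 N·m clockwise.
Bucket of sand: 21.5 × 10 = 215 N down at 3.26 m → arm 3.26 m, τ = 215 × 3.26 = 700.9 N·m clockwise.
Speaker: 12.5 × 10 = 125 N down at 2.63 m → arm 2.63 m, τ = 125 × 2.63 = 328.8 N·m clockwise.
Load: 5.27 × 10 = 52.7 N down at 0.263 m → arm 0.263 m, τ = 52.7 × 0.263 = 13.86 N·m clockwise.
Total clockwise load moment = 1746 N·m.
The cable tension T acts at 2.49 m; only its component perpendicular to the bar, T sinθ, produces torque. sinθ = h/√(h²+d²) = 4.75/√(4.75²+2.49²) = 0.8857.
For rotational equilibrium, T × 2.49 × 0.8857 = 1746, so T = 1746 / 2.205 = 792 N.

T ≈ 792 N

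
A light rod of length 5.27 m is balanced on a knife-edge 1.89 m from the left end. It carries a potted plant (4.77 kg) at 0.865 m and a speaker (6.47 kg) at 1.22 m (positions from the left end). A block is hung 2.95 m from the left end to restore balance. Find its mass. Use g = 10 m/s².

m ≈ 8.7 kg

Sum moments about the knife-edge (at 1.89 m from the left end) (the support reaction has zero arm there).
Potted plant: 4.77 × 10 = 47.7 N down at 0.865 m → arm 1.025 m, τ = 47.7 × 1.025 = 48.89 N·m counterclockwise.
Speaker: 6.47 × 10 = 64.7 N down at 1.22 m → arm 0.67 m, τ = 64.7 × 0.67 = 43.35 N·m counterclockwise.
Net moment of known loads = 92.24 N·m counterclockwise.
An unknown mass m at 2.95 m has arm 1.06 m; its moment is m·g·1.06 clockwise.
Balancing moments: m × 10 × 1.06 = 92.24, giving m = 92.24 / (10 × 1.06) = 8.7 kg.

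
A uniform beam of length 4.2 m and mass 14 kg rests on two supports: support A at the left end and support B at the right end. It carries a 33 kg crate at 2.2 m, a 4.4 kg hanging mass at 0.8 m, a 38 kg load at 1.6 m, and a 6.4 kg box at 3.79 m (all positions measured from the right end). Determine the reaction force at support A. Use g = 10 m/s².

Take moments about support B.
Beam weight: 14 × 10 = 140 N down at 2.1 m → arm 2.1 m, τ = 140 × 2.1 = 294 N·m counterclockwise.
Crate: 33 × 10 = 330 N down at 2.2 m → arm 2.2 m, τ = 330 × 2.2 = 726 N·m counterclockwise.
Hanging mass: 4.4 × 10 = 44 N down at 0.8 m → arm 0.8 m, τ = 44 × 0.8 = 35.2 N·m counterclockwise.
Load: 38 × 10 = 380 N down at 1.6 m → arm 1.6 m, τ = 380 × 1.6 = 608 N·m counterclockwise.
Box: 6.4 × 10 = 64 N down at 3.79 m → arm 3.79 m, τ = 64 × 3.79 = 242.6 N·m counterclockwise.
Net load moment about support B = 1906 N·m counterclockwise.
Reaction R at support A is upward at 4.2 m, arm 4.2 m → moment R × 4.2 clockwise.
Balancing moments: R × 4.2 = 1906, giving R = 454 N.

R_A ≈ 454 N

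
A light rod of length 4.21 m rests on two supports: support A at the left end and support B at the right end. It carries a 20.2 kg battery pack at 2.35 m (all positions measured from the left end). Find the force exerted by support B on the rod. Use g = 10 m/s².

Taking torques about support A:
Battery pack: 20.2 × 10 = 202 N down at 2.35 m → arm 2.35 m, τ = 202 × 2.35 = 474.7 N·m clockwise.
Net load moment about support A = 474.7 N·m clockwise.
Reaction R at support B is upward at 4.21 m, arm 4.21 m → moment R × 4.21 counterclockwise.
Setting net torque to zero: R × 4.21 = 474.7 → R = 113 N.

R_B ≈ 113 N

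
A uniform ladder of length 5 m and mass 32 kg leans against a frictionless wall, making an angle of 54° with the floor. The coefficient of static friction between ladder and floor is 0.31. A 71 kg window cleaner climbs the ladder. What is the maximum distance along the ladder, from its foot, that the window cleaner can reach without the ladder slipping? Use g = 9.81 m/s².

d ≈ 1.97 m

Take moments about the foot of the ladder.
Ladder weight 32×9.81 = 313.9 N acts at 2.5 m along the ladder; its horizontal arm is 2.5·cos54° = 1.469 m → τ = 461.1 N·m clockwise.
Window cleaner weight 71×9.81 = 696.5 N at distance d → arm d·cos54° → τ = 696.5·d·0.5878 clockwise.
Wall normal N at the top has arm L sinθ = 4.045 m counterclockwise, so Στ = 0 gives N·4.045 = 461.1 + 409.4·d.
ΣFy = 0 ⇒ N_floor = 1010 N, so the maximum friction is μ_s·N_floor = 0.31×1010 = 313.1 N. ΣFx = 0 ⇒ N_wall = f, so at the slipping point N = 313.1 N.
Substituting: 313.1×4.045 = 461.1 + 409.4·d ⇒ d = (1266 − 461.1) / 409.4 = 1.97 m.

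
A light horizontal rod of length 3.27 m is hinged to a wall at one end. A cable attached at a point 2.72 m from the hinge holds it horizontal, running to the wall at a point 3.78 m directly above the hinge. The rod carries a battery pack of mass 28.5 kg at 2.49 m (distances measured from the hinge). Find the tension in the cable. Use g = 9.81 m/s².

T ≈ 315 N

About the hinge:
Battery pack: 28.5 × 9.81 = 279.6 N down at 2.49 m → arm 2.49 m, τ = 279.6 × 2.49 = 696.2 N·m clockwise.
Total clockwise load moment = 696.2 N·m.
The cable tension T acts at 2.72 m; only its component perpendicular to the rod, T sinθ, produces torque. sinθ = h/√(h²+d²) = 3.78/√(3.78²+2.72²) = 0.8117.
Setting net torque to zero: T × 2.72 × 0.8117 = 696.2 → T = 696.2 / 2.208 = 315 N.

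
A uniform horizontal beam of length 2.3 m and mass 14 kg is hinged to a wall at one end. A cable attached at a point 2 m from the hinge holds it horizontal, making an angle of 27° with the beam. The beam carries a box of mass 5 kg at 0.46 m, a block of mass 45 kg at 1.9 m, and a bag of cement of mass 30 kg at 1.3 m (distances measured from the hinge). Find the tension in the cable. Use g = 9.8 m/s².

Choose the hinge as the axis so the unknown hinge reaction has zero arm there.
Beam weight: 14 × 9.8 = 137.2 N down at 1.15 m → arm 1.15 m, τ = 137.2 × 1.15 = 157.8 N·m clockwise.
Box: 5 × 9.8 = 49 N down at 0.46 m → arm 0.46 m, τ = 49 × 0.46 = 22.54 N·m clockwise.
Block: 45 × 9.8 = 441 N down at 1.9 m → arm 1.9 m, τ = 441 × 1.9 = 837.9 N·m clockwise.
Bag of cement: 30 × 9.8 = 294 N down at 1.3 m → arm 1.3 m, τ = 294 × 1.3 = 382.2 N·m clockwise.
Total clockwise load moment = 1400 N·m.
The cable tension T acts at 2 m; only its component perpendicular to the beam, T sinθ, produces torque. sin 27° = 0.454.
Στ = 0 ⇒ T × 2 × 0.454 = 1400 ⇒ T = 1400 / 0.908 = 1540 N.

T ≈ 1540 N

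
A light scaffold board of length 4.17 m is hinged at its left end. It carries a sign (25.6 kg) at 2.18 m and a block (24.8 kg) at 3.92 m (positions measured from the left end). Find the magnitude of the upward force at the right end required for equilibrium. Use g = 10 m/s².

Sum moments about the left end (the unknown pivot reaction has zero arm there).
Sign: 25.6 × 10 = 256 N down at 2.18 m → arm 2.18 m, τ = 256 × 2.18 = 558.1 N·m clockwise.
Block: 24.8 × 10 = 248 N down at 3.92 m → arm 3.92 m, τ = 248 × 3.92 = 972.2 N·m clockwise.
Net moment of the loads = 1530 N·m clockwise.
The upward force F acts at the right end, arm 4.17 m, giving F × 4.17 counterclockwise.
For rotational equilibrium, F × 4.17 = 1530, so F = 1530 / 4.17 = 367 N.

F ≈ 367 N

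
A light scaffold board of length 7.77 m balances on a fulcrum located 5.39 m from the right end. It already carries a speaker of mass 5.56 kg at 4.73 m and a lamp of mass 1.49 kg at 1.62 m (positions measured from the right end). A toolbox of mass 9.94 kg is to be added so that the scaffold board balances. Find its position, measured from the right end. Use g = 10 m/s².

x ≈ 6.32 m from the right end

About the fulcrum (at 5.39 m from the right end):
Speaker: 5.56 × 10 = 55.6 N down at 4.73 m → arm 0.66 m, τ = 55.6 × 0.66 = 36.7 N·m clockwise.
Lamp: 1.49 × 10 = 14.9 N down at 1.62 m → arm 3.77 m, τ = 14.9 × 3.77 = 56.17 N·m clockwise.
Net moment of existing loads = 92.87 N·m clockwise.
The toolbox weighs 9.94 × 10 = 99.4 N and must supply an equal counterclockwise moment, so its lever arm about the fulcrum is 92.87 / 99.4 = 0.934 m.
That puts it at 5.39 + 0.934 = 6.32 m from the right end.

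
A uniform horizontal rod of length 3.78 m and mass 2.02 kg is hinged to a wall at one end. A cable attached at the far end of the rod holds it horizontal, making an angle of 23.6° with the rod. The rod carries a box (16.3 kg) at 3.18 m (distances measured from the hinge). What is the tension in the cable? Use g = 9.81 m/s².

Sum moments about the hinge (the unknown hinge reaction has zero arm there).
Beam weight: 2.02 × 9.81 = 19.82 N down at 1.89 m → arm 1.89 m, τ = 19.82 × 1.89 = 37.46 N·m clockwise.
Box: 16.3 × 9.81 = 159.9 N down at 3.18 m → arm 3.18 m, τ = 159.9 × 3.18 = 508.5 N·m clockwise.
Total clockwise load moment = 546 N·m.
The cable tension T acts at 3.78 m; only its component perpendicular to the rod, T sinθ, produces torque. sin 23.6° = 0.4003.
Balancing moments: T × 3.78 × 0.4003 = 546, giving T = 546 / 1.513 = 361 N.

T ≈ 361 N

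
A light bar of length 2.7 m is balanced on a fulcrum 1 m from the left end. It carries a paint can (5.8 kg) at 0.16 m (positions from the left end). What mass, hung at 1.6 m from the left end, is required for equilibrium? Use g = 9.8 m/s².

m ≈ 8.12 kg

Take moments about the fulcrum (at 1 m from the left end).
Paint can: 5.8 × 9.8 = 56.84 N down at 0.16 m → arm 0.84 m, τ = 56.84 × 0.84 = 47.75 N·m counterclockwise.
Net moment of known loads = 47.75 N·m counterclockwise.
An unknown mass m at 1.6 m has arm 0.6 m; its moment is m·g·0.6 clockwise.
For rotational equilibrium, m × 9.8 × 0.6 = 47.75, so m = 47.75 / (9.8 × 0.6) = 8.12 kg.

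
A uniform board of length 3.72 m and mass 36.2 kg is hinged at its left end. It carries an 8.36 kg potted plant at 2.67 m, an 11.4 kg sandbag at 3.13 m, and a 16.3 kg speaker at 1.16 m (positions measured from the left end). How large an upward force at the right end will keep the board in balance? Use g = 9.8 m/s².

Choose the left end as the axis so the unknown pivot reaction has zero arm there.
Beam weight: 36.2 × 9.8 = 354.8 N down at 1.86 m → arm 1.86 m, τ = 354.8 × 1.86 = 659.9 N·m clockwise.
Potted plant: 8.36 × 9.8 = 81.93 N down at 2.67 m → arm 2.67 m, τ = 81.93 × 2.67 = 218.8 N·m clockwise.
Sandbag: 11.4 × 9.8 = 111.7 N down at 3.13 m → arm 3.13 m, τ = 111.7 × 3.13 = 349.6 N·m clockwise.
Speaker: 16.3 × 9.8 = 159.7 N down at 1.16 m → arm 1.16 m, τ = 159.7 × 1.16 = 185.3 N·m clockwise.
Net moment of the loads = 1414 N·m clockwise.
The upward force F acts at the right end, arm 3.72 m, giving F × 3.72 counterclockwise.
Setting net torque to zero: F × 3.72 = 1414 → F = 1414 / 3.72 = 380 N.

F ≈ 380 N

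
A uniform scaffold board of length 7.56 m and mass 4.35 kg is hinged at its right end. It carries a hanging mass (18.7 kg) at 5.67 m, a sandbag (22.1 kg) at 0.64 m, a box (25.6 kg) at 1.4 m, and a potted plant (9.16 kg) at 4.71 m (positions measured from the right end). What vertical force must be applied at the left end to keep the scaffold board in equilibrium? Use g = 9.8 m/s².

F ≈ 279 N

Take moments about the right end.
Beam weight: 4.35 × 9.8 = 42.63 N down at 3.78 m → arm 3.78 m, τ = 42.63 × 3.78 = 161.1 N·m counterclockwise.
Hanging mass: 18.7 × 9.8 = 183.3 N down at 5.67 m → arm 5.67 m, τ = 183.3 × 5.67 = 1039 N·m counterclockwise.
Sandbag: 22.1 × 9.8 = 216.6 N down at 0.64 m → arm 0.64 m, τ = 216.6 × 0.64 = 138.6 N·m counterclockwise.
Box: 25.6 × 9.8 = 250.9 N down at 1.4 m → arm 1.4 m, τ = 250.9 × 1.4 = 351.3 N·m counterclockwise.
Potted plant: 9.16 × 9.8 = 89.77 N down at 4.71 m → arm 4.71 m, τ = 89.77 × 4.71 = 422.8 N·m counterclockwise.
Net moment of the loads = 2113 N·m counterclockwise.
The upward force F acts at the left end, arm 7.56 m, giving F × 7.56 clockwise.
Balancing moments: F × 7.56 = 2113, giving F = 2113 / 7.56 = 279 N.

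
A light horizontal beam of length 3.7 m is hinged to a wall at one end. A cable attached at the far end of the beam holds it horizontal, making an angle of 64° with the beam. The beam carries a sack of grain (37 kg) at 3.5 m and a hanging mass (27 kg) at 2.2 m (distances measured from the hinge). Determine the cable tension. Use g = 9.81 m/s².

Take moments about the hinge.
Sack of grain: 37 × 9.81 = 363 N down at 3.5 m → arm 3.5 m, τ = 363 × 3.5 = 1270 N·m clockwise.
Hanging mass: 27 × 9.81 = 264.9 N down at 2.2 m → arm 2.2 m, τ = 264.9 × 2.2 = 582.8 N·m clockwise.
Total clockwise load moment = 1853 N·m.
The cable tension T acts at 3.7 m; only its component perpendicular to the beam, T sinθ, produces torque. sin 64° = 0.8988.
Στ = 0 ⇒ T × 3.7 × 0.8988 = 1853 ⇒ T = 1853 / 3.326 = 557 N.

T ≈ 557 N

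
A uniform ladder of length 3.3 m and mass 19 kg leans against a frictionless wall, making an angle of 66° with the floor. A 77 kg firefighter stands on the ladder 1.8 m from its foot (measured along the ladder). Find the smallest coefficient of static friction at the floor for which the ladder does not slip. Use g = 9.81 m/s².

μ_min ≈ 0.239

Sum moments about the foot of the ladder (the floor normal and friction both act there and drop out).
Ladder weight 19×9.81 = 186.4 N acts at 1.65 m along the ladder; its horizontal arm is 1.65·cos66° = 0.6711 m → τ = 125.1 N·m clockwise.
Firefighter: 77×9.81 = 755.4 N at 1.8 m → arm 0.7321 m → τ = 553 N·m clockwise.
Wall normal N acts horizontally at the top; its moment arm is the height L sinθ = 3.3·sin66° = 3.015 m, counterclockwise.
Setting net torque to zero: N × 3.015 = 678.1 → N = 224.9 N.
ΣFx = 0 ⇒ f = N_wall = 224.9 N. ΣFy = 0 ⇒ N_floor = 941.8 N.
μ_min = f / N_floor = 224.9 / 941.8 = 0.239.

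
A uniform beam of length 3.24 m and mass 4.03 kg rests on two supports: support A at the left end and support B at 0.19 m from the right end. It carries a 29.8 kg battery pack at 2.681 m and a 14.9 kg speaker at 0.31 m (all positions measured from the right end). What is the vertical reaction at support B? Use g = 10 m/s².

R_B ≈ 219 N

About support A:
Beam weight: 4.03 × 10 = 40.3 N down at 1.62 m → arm 1.62 m, τ = 40.3 × 1.62 = 65.29 N·m clockwise.
Battery pack: 29.8 × 10 = 298 N down at 2.681 m → arm 0.559 m, τ = 298 × 0.559 = 166.6 N·m clockwise.
Speaker: 14.9 × 10 = 149 N down at 0.31 m → arm 2.93 m, τ = 149 × 2.93 = 436.6 N·m clockwise.
Net load moment about support A = 668.5 N·m clockwise.
Reaction R at support B is upward at 0.19 m, arm 3.05 m → moment R × 3.05 counterclockwise.
Setting net torque to zero: R × 3.05 = 668.5 → R = 219 N.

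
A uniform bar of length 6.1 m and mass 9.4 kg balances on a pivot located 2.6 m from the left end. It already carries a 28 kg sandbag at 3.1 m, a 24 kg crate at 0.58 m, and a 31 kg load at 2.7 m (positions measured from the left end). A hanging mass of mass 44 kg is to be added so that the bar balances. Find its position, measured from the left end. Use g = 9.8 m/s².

Choose the pivot (at 2.6 m from the left end) as the axis so the support reaction has zero arm there.
Beam weight: 9.4 × 9.8 = 92.12 N down at 3.05 m → arm 0.45 m, τ = 92.12 × 0.45 = 41.45 N·m clockwise.
Sandbag: 28 × 9.8 = 274.4 N down at 3.1 m → arm 0.5 m, τ = 274.4 × 0.5 = 137.2 N·m clockwise.
Crate: 24 × 9.8 = 235.2 N down at 0.58 m → arm 2.02 m, τ = 235.2 × 2.02 = 475.1 N·m counterclockwise.
Load: 31 × 9.8 = 303.8 N down at 2.7 m → arm 0.1 m, τ = 303.8 × 0.1 = 30.38 N·m clockwise.
Net moment of existing loads = 266.1 N·m counterclockwise.
The hanging mass weighs 44 × 9.8 = 431.2 N and must supply an equal clockwise moment, so its lever arm about the pivot is 266.1 / 431.2 = 0.617 m.
That puts it at 2.6 + 0.617 = 3.22 m from the left end.

x ≈ 3.22 m from the left end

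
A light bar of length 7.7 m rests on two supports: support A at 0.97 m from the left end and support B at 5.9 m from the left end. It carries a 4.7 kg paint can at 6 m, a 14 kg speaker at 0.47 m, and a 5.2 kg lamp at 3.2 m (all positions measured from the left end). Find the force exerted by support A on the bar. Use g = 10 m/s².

R_A ≈ 182 N

Choose support B as the axis so its reaction then has zero moment arm.
Paint can: 4.7 × 10 = 47 N down at 6 m → arm 0.1 m, τ = 47 × 0.1 = 4.7 N·m clockwise.
Speaker: 14 × 10 = 140 N down at 0.47 m → arm 5.43 m, τ = 140 × 5.43 = 760.2 N·m counterclockwise.
Lamp: 5.2 × 10 = 52 N down at 3.2 m → arm 2.7 m, τ = 52 × 2.7 = 140.4 N·m counterclockwise.
Net load moment about support B = 895.9 N·m counterclockwise.
Reaction R at support A is upward at 0.97 m, arm 4.93 m → moment R × 4.93 clockwise.
Setting net torque to zero: R × 4.93 = 895.9 → R = 182 N.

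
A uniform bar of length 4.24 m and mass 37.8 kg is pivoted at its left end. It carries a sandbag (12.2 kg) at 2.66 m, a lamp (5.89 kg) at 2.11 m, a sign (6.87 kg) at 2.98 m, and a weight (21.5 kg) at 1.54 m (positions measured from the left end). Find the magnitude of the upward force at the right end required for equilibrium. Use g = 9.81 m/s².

Taking torques about the left end:
Beam weight: 37.8 × 9.81 = 370.8 N down at 2.12 m → arm 2.12 m, τ = 370.8 × 2.12 = 786.1 N·m clockwise.
Sandbag: 12.2 × 9.81 = 119.7 N down at 2.66 m → arm 2.66 m, τ = 119.7 × 2.66 = 318.4 N·m clockwise.
Lamp: 5.89 × 9.81 = 57.78 N down at 2.11 m → arm 2.11 m, τ = 57.78 × 2.11 = 121.9 N·m clockwise.
Sign: 6.87 × 9.81 = 67.39 N down at 2.98 m → arm 2.98 m, τ = 67.39 × 2.98 = 200.8 N·m clockwise.
Weight: 21.5 × 9.81 = 210.9 N down at 1.54 m → arm 1.54 m, τ = 210.9 × 1.54 = 324.8 N·m clockwise.
Net moment of the loads = 1752 N·m clockwise.
The upward force F acts at the right end, arm 4.24 m, giving F × 4.24 counterclockwise.
Στ = 0 ⇒ F × 4.24 = 1752 ⇒ F = 1752 / 4.24 = 413 N.

F ≈ 413 N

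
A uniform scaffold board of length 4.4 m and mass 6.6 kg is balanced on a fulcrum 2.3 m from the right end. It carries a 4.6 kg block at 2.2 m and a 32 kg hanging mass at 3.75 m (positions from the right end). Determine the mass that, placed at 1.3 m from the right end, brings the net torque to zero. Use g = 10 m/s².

Taking torques about the fulcrum (at 2.3 m from the right end):
Beam weight: 6.6 × 10 = 66 N down at 2.2 m → arm 0.1 m, τ = 66 × 0.1 = 6.6 N·m clockwise.
Block: 4.6 × 10 = 46 N down at 2.2 m → arm 0.1 m, τ = 46 × 0.1 = 4.6 N·m clockwise.
Hanging mass: 32 × 10 = 320 N down at 3.75 m → arm 1.45 m, τ = 320 × 1.45 = 464 N·m counterclockwise.
Net moment of known loads = 452.8 N·m counterclockwise.
An unknown mass m at 1.3 m has arm 1 m; its moment is m·g·1 clockwise.
Στ = 0 ⇒ m × 10 × 1 = 452.8 ⇒ m = 452.8 / (10 × 1) = 45.3 kg.

m ≈ 45.3 kg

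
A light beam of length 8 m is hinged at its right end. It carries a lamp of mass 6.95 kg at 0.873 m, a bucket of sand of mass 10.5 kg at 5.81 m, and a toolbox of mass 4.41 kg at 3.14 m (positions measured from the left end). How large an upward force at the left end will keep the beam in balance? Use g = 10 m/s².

F ≈ 117 N

Choose the right end as the axis so the unknown pivot reaction has zero arm there.
Lamp: 6.95 × 10 = 69.5 N down at 0.873 m → arm 7.127 m, τ = 69.5 × 7.127 = 495.3 N·m counterclockwise.
Bucket of sand: 10.5 × 10 = 105 N down at 5.81 m → arm 2.19 m, τ = 105 × 2.19 = 229.9 N·m counterclockwise.
Toolbox: 4.41 × 10 = 44.1 N down at 3.14 m → arm 4.86 m, τ = 44.1 × 4.86 = 214.3 N·m counterclockwise.
Net moment of the loads = 939.5 N·m counterclockwise.
The upward force F acts at the left end, arm 8 m, giving F × 8 clockwise.
Στ = 0 ⇒ F × 8 = 939.5 ⇒ F = 939.5 / 8 = 117 N.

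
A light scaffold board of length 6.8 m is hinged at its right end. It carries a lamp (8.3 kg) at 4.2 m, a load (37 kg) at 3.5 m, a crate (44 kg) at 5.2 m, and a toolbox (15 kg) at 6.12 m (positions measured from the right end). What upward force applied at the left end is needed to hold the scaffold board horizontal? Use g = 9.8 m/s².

F ≈ 699 N

Sum moments about the right end (the unknown pivot reaction has zero arm there).
Lamp: 8.3 × 9.8 = 81.34 N down at 4.2 m → arm 4.2 m, τ = 81.34 × 4.2 = 341.6 N·m counterclockwise.
Load: 37 × 9.8 = 362.6 N down at 3.5 m → arm 3.5 m, τ = 362.6 × 3.5 = 1269 N·m counterclockwise.
Crate: 44 × 9.8 = 431.2 N down at 5.2 m → arm 5.2 m, τ = 431.2 × 5.2 = 2242 N·m counterclockwise.
Toolbox: 15 × 9.8 = 147 N down at 6.12 m → arm 6.12 m, τ = 147 × 6.12 = 899.6 N·m counterclockwise.
Net moment of the loads = 4752 N·m counterclockwise.
The upward force F acts at the left end, arm 6.8 m, giving F × 6.8 clockwise.
Setting net torque to zero: F × 6.8 = 4752 → F = 4752 / 6.8 = 699 N.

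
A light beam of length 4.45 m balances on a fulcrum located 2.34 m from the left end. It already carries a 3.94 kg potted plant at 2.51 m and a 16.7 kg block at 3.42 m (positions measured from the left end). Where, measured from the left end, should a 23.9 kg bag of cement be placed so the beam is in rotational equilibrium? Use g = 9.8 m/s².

x ≈ 1.56 m from the left end

Sum moments about the fulcrum (at 2.34 m from the left end) (the support reaction has zero arm there).
Potted plant: 3.94 × 9.8 = 38.61 N down at 2.51 m → arm 0.17 m, τ = 38.61 × 0.17 = 6.564 N·m clockwise.
Block: 16.7 × 9.8 = 163.7 N down at 3.42 m → arm 1.08 m, τ = 163.7 × 1.08 = 176.8 N·m clockwise.
Net moment of existing loads = 183.4 N·m clockwise.
The bag of cement weighs 23.9 × 9.8 = 234.2 N and must supply an equal counterclockwise moment, so its lever arm about the fulcrum is 183.4 / 234.2 = 0.783 m.
That puts it at 2.34 − 0.783 = 1.56 m from the left end.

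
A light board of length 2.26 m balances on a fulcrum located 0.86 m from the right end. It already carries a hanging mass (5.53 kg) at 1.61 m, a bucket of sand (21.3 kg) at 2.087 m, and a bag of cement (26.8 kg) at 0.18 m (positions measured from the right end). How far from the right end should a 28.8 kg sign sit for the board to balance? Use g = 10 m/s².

Choose the fulcrum (at 0.86 m from the right end) as the axis so the support reaction has zero arm there.
Hanging mass: 5.53 × 10 = 55.3 N down at 1.61 m → arm 0.75 m, τ = 55.3 × 0.75 = 41.47 N·m counterclockwise.
Bucket of sand: 21.3 × 10 = 213 N down at 2.087 m → arm 1.227 m, τ = 213 × 1.227 = 261.4 N·m counterclockwise.
Bag of cement: 26.8 × 10 = 268 N down at 0.18 m → arm 0.68 m, τ = 268 × 0.68 = 182.2 N·m clockwise.
Net moment of existing loads = 120.7 N·m counterclockwise.
The sign weighs 28.8 × 10 = 288 N and must supply an equal clockwise moment, so its lever arm about the fulcrum is 120.7 / 288 = 0.419 m.
That puts it at 0.86 − 0.419 = 0.441 m from the right end.

x ≈ 0.441 m from the right end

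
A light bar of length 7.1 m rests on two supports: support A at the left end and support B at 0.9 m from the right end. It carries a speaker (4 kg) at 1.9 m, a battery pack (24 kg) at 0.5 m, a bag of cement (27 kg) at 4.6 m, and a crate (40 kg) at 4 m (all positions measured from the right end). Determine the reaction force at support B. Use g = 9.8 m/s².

R_B ≈ 586 N

Choose support A as the axis so its reaction then has zero moment arm.
Speaker: 4 × 9.8 = 39.2 N down at 1.9 m → arm 5.2 m, τ = 39.2 × 5.2 = 203.8 N·m clockwise.
Battery pack: 24 × 9.8 = 235.2 N down at 0.5 m → arm 6.6 m, τ = 235.2 × 6.6 = 1552 N·m clockwise.
Bag of cement: 27 × 9.8 = 264.6 N down at 4.6 m → arm 2.5 m, τ = 264.6 × 2.5 = 661.5 N·m clockwise.
Crate: 40 × 9.8 = 392 N down at 4 m → arm 3.1 m, τ = 392 × 3.1 = 1215 N·m clockwise.
Net load moment about support A = 3632 N·m clockwise.
Reaction R at support B is upward at 0.9 m, arm 6.2 m → moment R × 6.2 counterclockwise.
Balancing moments: R × 6.2 = 3632, giving R = 586 N.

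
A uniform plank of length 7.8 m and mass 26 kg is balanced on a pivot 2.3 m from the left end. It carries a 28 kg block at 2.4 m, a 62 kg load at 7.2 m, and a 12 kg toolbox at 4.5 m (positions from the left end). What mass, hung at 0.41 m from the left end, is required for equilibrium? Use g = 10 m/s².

m ≈ 198 kg

About the pivot (at 2.3 m from the left end):
Beam weight: 26 × 10 = 260 N down at 3.9 m → arm 1.6 m, τ = 260 × 1.6 = 416 N·m clockwise.
Block: 28 × 10 = 280 N down at 2.4 m → arm 0.1 m, τ = 280 × 0.1 = 28 N·m clockwise.
Load: 62 × 10 = 620 N down at 7.2 m → arm 4.9 m, τ = 620 × 4.9 = 3038 N·m clockwise.
Toolbox: 12 × 10 = 120 N down at 4.5 m → arm 2.2 m, τ = 120 × 2.2 = 264 N·m clockwise.
Net moment of known loads = 3746 N·m clockwise.
An unknown mass m at 0.41 m has arm 1.89 m; its moment is m·g·1.89 counterclockwise.
Setting net torque to zero: m × 10 × 1.89 = 3746 → m = 3746 / (10 × 1.89) = 198 kg.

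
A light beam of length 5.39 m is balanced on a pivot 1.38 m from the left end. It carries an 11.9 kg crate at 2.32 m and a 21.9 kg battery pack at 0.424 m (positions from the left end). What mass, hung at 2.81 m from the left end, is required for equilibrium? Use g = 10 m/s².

About the pivot (at 1.38 m from the left end):
Crate: 11.9 × 10 = 119 N down at 2.32 m → arm 0.94 m, τ = 119 × 0.94 = 111.9 N·m clockwise.
Battery pack: 21.9 × 10 = 219 N down at 0.424 m → arm 0.956 m, τ = 219 × 0.956 = 209.4 N·m counterclockwise.
Net moment of known loads = 97.5 N·m counterclockwise.
An unknown mass m at 2.81 m has arm 1.43 m; its moment is m·g·1.43 clockwise.
Balancing moments: m × 10 × 1.43 = 97.5, giving m = 97.5 / (10 × 1.43) = 6.82 kg.

m ≈ 6.82 kg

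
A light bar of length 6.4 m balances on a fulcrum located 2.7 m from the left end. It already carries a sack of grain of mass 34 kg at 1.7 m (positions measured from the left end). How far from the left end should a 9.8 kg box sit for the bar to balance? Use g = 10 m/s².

Choose the fulcrum (at 2.7 m from the left end) as the axis so the support reaction has zero arm there.
Sack of grain: 34 × 10 = 340 N down at 1.7 m → arm 1 m, τ = 340 × 1 = 340 N·m counterclockwise.
Net moment of existing loads = 340 N·m counterclockwise.
The box weighs 9.8 × 10 = 98 N and must supply an equal clockwise moment, so its lever arm about the fulcrum is 340 / 98 = 3.47 m.
That puts it at 2.7 + 3.47 = 6.17 m from the left end.

x ≈ 6.17 m from the left end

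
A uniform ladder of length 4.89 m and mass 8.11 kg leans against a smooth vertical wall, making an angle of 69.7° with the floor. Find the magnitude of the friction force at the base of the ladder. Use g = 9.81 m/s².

f ≈ 14.7 N

Taking torques about the foot of the ladder:
Ladder weight 8.11×9.81 = 79.56 N acts at 2.445 m along the ladder; its horizontal arm is 2.445·cos69.7° = 0.8483 m → τ = 67.49 N·m clockwise.
Wall normal N acts horizontally at the top; its moment arm is the height L sinθ = 4.89·sin69.7° = 4.586 m, counterclockwise.
Balancing moments: N × 4.586 = 67.49, giving N = 14.7 N.
ΣFx = 0: friction at the foot balances the wall's push, so f = N_wall = 14.7 N.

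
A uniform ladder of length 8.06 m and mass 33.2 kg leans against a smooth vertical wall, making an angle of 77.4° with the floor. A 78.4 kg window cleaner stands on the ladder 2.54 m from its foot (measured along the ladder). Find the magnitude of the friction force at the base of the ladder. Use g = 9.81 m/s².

Sum moments about the foot of the ladder (the floor normal and friction both act there and drop out).
Ladder weight 33.2×9.81 = 325.7 N acts at 4.03 m along the ladder; its horizontal arm is 4.03·cos77.4° = 0.8791 m → τ = 286.3 N·m clockwise.
Window cleaner: 78.4×9.81 = 769.1 N at 2.54 m → arm 0.5541 m → τ = 426.2 N·m clockwise.
Wall normal N acts horizontally at the top; its moment arm is the height L sinθ = 8.06·sin77.4° = 7.866 m, counterclockwise.
Balancing moments: N × 7.866 = 712.5, giving N = 90.6 N.
ΣFx = 0: friction at the foot balances the wall's push, so f = N_wall = 90.6 N.

f ≈ 90.6 N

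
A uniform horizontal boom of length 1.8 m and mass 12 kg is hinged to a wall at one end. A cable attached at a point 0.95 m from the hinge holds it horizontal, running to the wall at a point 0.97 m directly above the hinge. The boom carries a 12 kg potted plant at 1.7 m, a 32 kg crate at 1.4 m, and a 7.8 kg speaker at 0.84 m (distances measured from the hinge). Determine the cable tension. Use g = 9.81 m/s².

T ≈ 1190 N

Choose the hinge as the axis so the unknown hinge reaction has zero arm there.
Beam weight: 12 × 9.81 = 117.7 N down at 0.9 m → arm 0.9 m, τ = 117.7 × 0.9 = 105.9 N·m clockwise.
Potted plant: 12 × 9.81 = 117.7 N down at 1.7 m → arm 1.7 m, τ = 117.7 × 1.7 = 200.1 N·m clockwise.
Crate: 32 × 9.81 = 313.9 N down at 1.4 m → arm 1.4 m, τ = 313.9 × 1.4 = 439.5 N·m clockwise.
Speaker: 7.8 × 9.81 = 76.52 N down at 0.84 m → arm 0.84 m, τ = 76.52 × 0.84 = 64.28 N·m clockwise.
Total clockwise load moment = 809.8 N·m.
The cable tension T acts at 0.95 m; only its component perpendicular to the boom, T sinθ, produces torque. sinθ = h/√(h²+d²) = 0.97/√(0.97²+0.95²) = 0.7144.
Balancing moments: T × 0.95 × 0.7144 = 809.8, giving T = 809.8 / 0.6787 = 1190 N.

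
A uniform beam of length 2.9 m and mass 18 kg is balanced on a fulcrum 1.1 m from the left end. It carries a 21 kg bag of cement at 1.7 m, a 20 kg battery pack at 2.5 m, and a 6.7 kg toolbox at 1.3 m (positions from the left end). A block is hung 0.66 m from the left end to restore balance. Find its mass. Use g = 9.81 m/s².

Choose the fulcrum (at 1.1 m from the left end) as the axis so the support reaction has zero arm there.
Beam weight: 18 × 9.81 = 176.6 N down at 1.45 m → arm 0.35 m, τ = 176.6 × 0.35 = 61.81 N·m clockwise.
Bag of cement: 21 × 9.81 = 206 N down at 1.7 m → arm 0.6 m, τ = 206 × 0.6 = 123.6 N·m clockwise.
Battery pack: 20 × 9.81 = 196.2 N down at 2.5 m → arm 1.4 m, τ = 196.2 × 1.4 = 274.7 N·m clockwise.
Toolbox: 6.7 × 9.81 = 65.73 N down at 1.3 m → arm 0.2 m, τ = 65.73 × 0.2 = 13.15 N·m clockwise.
Net moment of known loads = 473.3 N·m clockwise.
An unknown mass m at 0.66 m has arm 0.44 m; its moment is m·g·0.44 counterclockwise.
For rotational equilibrium, m × 9.81 × 0.44 = 473.3, so m = 473.3 / (9.81 × 0.44) = 110 kg.

m ≈ 110 kg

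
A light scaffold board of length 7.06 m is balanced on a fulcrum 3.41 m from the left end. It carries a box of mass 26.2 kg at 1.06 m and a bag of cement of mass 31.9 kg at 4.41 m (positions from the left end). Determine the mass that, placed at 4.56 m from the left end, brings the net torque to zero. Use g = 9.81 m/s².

m ≈ 25.8 kg

Take moments about the fulcrum (at 3.41 m from the left end).
Box: 26.2 × 9.81 = 257 N down at 1.06 m → arm 2.35 m, τ = 257 × 2.35 = 604 N·m counterclockwise.
Bag of cement: 31.9 × 9.81 = 312.9 N down at 4.41 m → arm 1 m, τ = 312.9 × 1 = 312.9 N·m clockwise.
Net moment of known loads = 291.1 N·m counterclockwise.
An unknown mass m at 4.56 m has arm 1.15 m; its moment is m·g·1.15 clockwise.
Setting net torque to zero: m × 9.81 × 1.15 = 291.1 → m = 291.1 / (9.81 × 1.15) = 25.8 kg.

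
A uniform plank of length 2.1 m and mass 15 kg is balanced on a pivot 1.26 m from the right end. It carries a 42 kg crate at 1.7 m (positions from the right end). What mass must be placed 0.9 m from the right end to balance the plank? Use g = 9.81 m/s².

Taking torques about the pivot (at 1.26 m from the right end):
Beam weight: 15 × 9.81 = 147.2 N down at 1.05 m → arm 0.21 m, τ = 147.2 × 0.21 = 30.91 N·m clockwise.
Crate: 42 × 9.81 = 412 N down at 1.7 m → arm 0.44 m, τ = 412 × 0.44 = 181.3 N·m counterclockwise.
Net moment of known loads = 150.4 N·m counterclockwise.
An unknown mass m at 0.9 m has arm 0.36 m; its moment is m·g·0.36 clockwise.
Balancing moments: m × 9.81 × 0.36 = 150.4, giving m = 150.4 / (9.81 × 0.36) = 42.6 kg.

m ≈ 42.6 kg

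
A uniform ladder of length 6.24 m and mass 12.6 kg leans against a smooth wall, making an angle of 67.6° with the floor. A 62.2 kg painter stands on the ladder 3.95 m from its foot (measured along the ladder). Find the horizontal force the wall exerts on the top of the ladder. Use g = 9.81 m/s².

Choose the foot of the ladder as the axis so the floor normal and friction both act there and drop out.
Ladder weight 12.6×9.81 = 123.6 N acts at 3.12 m along the ladder; its horizontal arm is 3.12·cos67.6° = 1.189 m → τ = 147 N·m clockwise.
Painter: 62.2×9.81 = 610.2 N at 3.95 m → arm 1.505 m → τ = 918.4 N·m clockwise.
Wall normal N acts horizontally at the top; its moment arm is the height L sinθ = 6.24·sin67.6° = 5.769 m, counterclockwise.
Στ = 0 ⇒ N × 5.769 = 1065 ⇒ N = 185 N.

N_wall ≈ 185 N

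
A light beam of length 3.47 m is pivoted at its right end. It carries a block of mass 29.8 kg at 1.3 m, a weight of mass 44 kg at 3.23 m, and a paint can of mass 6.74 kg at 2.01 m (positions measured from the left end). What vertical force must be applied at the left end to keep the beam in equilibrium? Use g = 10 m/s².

F ≈ 245 N

Sum moments about the right end (the unknown pivot reaction has zero arm there).
Block: 29.8 × 10 = 298 N down at 1.3 m → arm 2.17 m, τ = 298 × 2.17 = 646.7 N·m counterclockwise.
Weight: 44 × 10 = 440 N down at 3.23 m → arm 0.24 m, τ = 440 × 0.24 = 105.6 N·m counterclockwise.
Paint can: 6.74 × 10 = 67.4 N down at 2.01 m → arm 1.46 m, τ = 67.4 × 1.46 = 98.4 N·m counterclockwise.
Net moment of the loads = 850.7 N·m counterclockwise.
The upward force F acts at the left end, arm 3.47 m, giving F × 3.47 clockwise.
Setting net torque to zero: F × 3.47 = 850.7 → F = 850.7 / 3.47 = 245 N.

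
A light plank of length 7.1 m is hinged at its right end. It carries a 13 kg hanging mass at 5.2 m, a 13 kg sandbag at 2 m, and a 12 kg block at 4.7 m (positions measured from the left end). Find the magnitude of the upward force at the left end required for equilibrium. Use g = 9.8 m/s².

F ≈ 165 N

Sum moments about the right end (the unknown pivot reaction has zero arm there).
Hanging mass: 13 × 9.8 = 127.4 N down at 5.2 m → arm 1.9 m, τ = 127.4 × 1.9 = 242.1 N·m counterclockwise.
Sandbag: 13 × 9.8 = 127.4 N down at 2 m → arm 5.1 m, τ = 127.4 × 5.1 = 649.7 N·m counterclockwise.
Block: 12 × 9.8 = 117.6 N down at 4.7 m → arm 2.4 m, τ = 117.6 × 2.4 = 282.2 N·m counterclockwise.
Net moment of the loads = 1174 N·m counterclockwise.
The upward force F acts at the left end, arm 7.1 m, giving F × 7.1 clockwise.
Setting net torque to zero: F × 7.1 = 1174 → F = 1174 / 7.1 = 165 N.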